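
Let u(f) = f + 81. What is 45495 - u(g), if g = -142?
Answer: 45556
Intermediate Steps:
u(f) = 81 + f
45495 - u(g) = 45495 - (81 - 142) = 45495 - 1*(-61) = 45495 + 61 = 45556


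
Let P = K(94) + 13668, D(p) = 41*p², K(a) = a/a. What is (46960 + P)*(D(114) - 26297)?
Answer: 30710953031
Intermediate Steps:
K(a) = 1
P = 13669 (P = 1 + 13668 = 13669)
(46960 + P)*(D(114) - 26297) = (46960 + 13669)*(41*114² - 26297) = 60629*(41*12996 - 26297) = 60629*(532836 - 26297) = 60629*506539 = 30710953031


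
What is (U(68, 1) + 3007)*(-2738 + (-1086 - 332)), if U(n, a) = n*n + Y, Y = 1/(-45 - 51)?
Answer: -761145425/24 ≈ -3.1714e+7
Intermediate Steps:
Y = -1/96 (Y = 1/(-96) = -1/96 ≈ -0.010417)
U(n, a) = -1/96 + n² (U(n, a) = n*n - 1/96 = n² - 1/96 = -1/96 + n²)
(U(68, 1) + 3007)*(-2738 + (-1086 - 332)) = ((-1/96 + 68²) + 3007)*(-2738 + (-1086 - 332)) = ((-1/96 + 4624) + 3007)*(-2738 - 1418) = (443903/96 + 3007)*(-4156) = (732575/96)*(-4156) = -761145425/24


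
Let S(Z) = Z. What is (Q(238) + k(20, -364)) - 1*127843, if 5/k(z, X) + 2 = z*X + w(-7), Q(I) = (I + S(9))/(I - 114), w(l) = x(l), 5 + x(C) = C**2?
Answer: -57369419725/448756 ≈ -1.2784e+5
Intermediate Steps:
x(C) = -5 + C**2
w(l) = -5 + l**2
Q(I) = (9 + I)/(-114 + I) (Q(I) = (I + 9)/(I - 114) = (9 + I)/(-114 + I))
k(z, X) = 5/(42 + X*z) (k(z, X) = 5/(-2 + (z*X + (-5 + (-7)**2))) = 5/(-2 + (X*z + (-5 + 49))) = 5/(-2 + (X*z + 44)) = 5/(-2 + (44 + X*z)) = 5/(42 + X*z))
(Q(238) + k(20, -364)) - 1*127843 = ((9 + 238)/(-114 + 238) + 5/(42 - 364*20)) - 1*127843 = (247/124 + 5/(42 - 7280)) - 127843 = ((1/124)*247 + 5/(-7238)) - 127843 = (247/124 + 5*(-1/7238)) - 127843 = (247/124 - 5/7238) - 127843 = 893583/448756 - 127843 = -57369419725/448756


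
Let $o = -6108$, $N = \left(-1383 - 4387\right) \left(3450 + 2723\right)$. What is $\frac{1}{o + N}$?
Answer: $- \frac{1}{35624318} \approx -2.8071 \cdot 10^{-8}$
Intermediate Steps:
$N = -35618210$ ($N = \left(-5770\right) 6173 = -35618210$)
$\frac{1}{o + N} = \frac{1}{-6108 - 35618210} = \frac{1}{-35624318} = - \frac{1}{35624318}$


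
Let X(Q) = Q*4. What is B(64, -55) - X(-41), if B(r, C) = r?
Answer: 228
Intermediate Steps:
X(Q) = 4*Q
B(64, -55) - X(-41) = 64 - 4*(-41) = 64 - 1*(-164) = 64 + 164 = 228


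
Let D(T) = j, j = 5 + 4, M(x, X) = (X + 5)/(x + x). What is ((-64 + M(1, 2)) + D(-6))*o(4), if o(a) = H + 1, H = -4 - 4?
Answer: 721/2 ≈ 360.50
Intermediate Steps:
H = -8
M(x, X) = (5 + X)/(2*x) (M(x, X) = (5 + X)/((2*x)) = (5 + X)*(1/(2*x)) = (5 + X)/(2*x))
j = 9
o(a) = -7 (o(a) = -8 + 1 = -7)
D(T) = 9
((-64 + M(1, 2)) + D(-6))*o(4) = ((-64 + (½)*(5 + 2)/1) + 9)*(-7) = ((-64 + (½)*1*7) + 9)*(-7) = ((-64 + 7/2) + 9)*(-7) = (-121/2 + 9)*(-7) = -103/2*(-7) = 721/2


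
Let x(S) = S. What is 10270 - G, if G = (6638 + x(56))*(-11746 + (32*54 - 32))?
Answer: 67284970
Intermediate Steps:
G = -67274700 (G = (6638 + 56)*(-11746 + (32*54 - 32)) = 6694*(-11746 + (1728 - 32)) = 6694*(-11746 + 1696) = 6694*(-10050) = -67274700)
10270 - G = 10270 - 1*(-67274700) = 10270 + 67274700 = 67284970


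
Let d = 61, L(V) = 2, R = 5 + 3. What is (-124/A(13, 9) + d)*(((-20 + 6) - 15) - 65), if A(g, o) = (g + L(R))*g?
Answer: -1106474/195 ≈ -5674.2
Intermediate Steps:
R = 8
A(g, o) = g*(2 + g) (A(g, o) = (g + 2)*g = (2 + g)*g = g*(2 + g))
(-124/A(13, 9) + d)*(((-20 + 6) - 15) - 65) = (-124*1/(13*(2 + 13)) + 61)*(((-20 + 6) - 15) - 65) = (-124/(13*15) + 61)*((-14 - 15) - 65) = (-124/195 + 61)*(-29 - 65) = (-124*1/195 + 61)*(-94) = (-124/195 + 61)*(-94) = (11771/195)*(-94) = -1106474/195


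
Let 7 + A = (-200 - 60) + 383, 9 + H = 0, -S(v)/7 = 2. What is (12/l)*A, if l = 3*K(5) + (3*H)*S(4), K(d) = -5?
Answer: 464/121 ≈ 3.8347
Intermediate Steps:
S(v) = -14 (S(v) = -7*2 = -14)
H = -9 (H = -9 + 0 = -9)
l = 363 (l = 3*(-5) + (3*(-9))*(-14) = -15 - 27*(-14) = -15 + 378 = 363)
A = 116 (A = -7 + ((-200 - 60) + 383) = -7 + (-260 + 383) = -7 + 123 = 116)
(12/l)*A = (12/363)*116 = (12*(1/363))*116 = (4/121)*116 = 464/121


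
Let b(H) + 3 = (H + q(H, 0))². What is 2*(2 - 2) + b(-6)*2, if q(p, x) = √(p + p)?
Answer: 42 - 48*I*√3 ≈ 42.0 - 83.138*I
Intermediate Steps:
q(p, x) = √2*√p (q(p, x) = √(2*p) = √2*√p)
b(H) = -3 + (H + √2*√H)²
2*(2 - 2) + b(-6)*2 = 2*(2 - 2) + (-3 + (-6 + √2*√(-6))²)*2 = 2*0 + (-3 + (-6 + √2*(I*√6))²)*2 = 0 + (-3 + (-6 + 2*I*√3)²)*2 = 0 + (-6 + 2*(-6 + 2*I*√3)²) = -6 + 2*(-6 + 2*I*√3)²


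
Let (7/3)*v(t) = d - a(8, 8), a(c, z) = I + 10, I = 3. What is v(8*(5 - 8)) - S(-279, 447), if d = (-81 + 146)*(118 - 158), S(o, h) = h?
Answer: -10968/7 ≈ -1566.9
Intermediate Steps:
a(c, z) = 13 (a(c, z) = 3 + 10 = 13)
d = -2600 (d = 65*(-40) = -2600)
v(t) = -7839/7 (v(t) = 3*(-2600 - 1*13)/7 = 3*(-2600 - 13)/7 = (3/7)*(-2613) = -7839/7)
v(8*(5 - 8)) - S(-279, 447) = -7839/7 - 1*447 = -7839/7 - 447 = -10968/7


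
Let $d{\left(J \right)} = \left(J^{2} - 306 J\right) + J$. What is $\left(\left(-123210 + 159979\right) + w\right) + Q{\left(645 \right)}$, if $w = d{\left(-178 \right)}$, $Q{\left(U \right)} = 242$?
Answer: $122985$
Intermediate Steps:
$d{\left(J \right)} = J^{2} - 305 J$
$w = 85974$ ($w = - 178 \left(-305 - 178\right) = \left(-178\right) \left(-483\right) = 85974$)
$\left(\left(-123210 + 159979\right) + w\right) + Q{\left(645 \right)} = \left(\left(-123210 + 159979\right) + 85974\right) + 242 = \left(36769 + 85974\right) + 242 = 122743 + 242 = 122985$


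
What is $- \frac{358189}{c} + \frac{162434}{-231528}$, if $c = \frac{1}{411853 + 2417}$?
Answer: $- \frac{17177867693702137}{115764} \approx -1.4839 \cdot 10^{11}$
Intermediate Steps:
$c = \frac{1}{414270} \approx 2.4139 \cdot 10^{-6}$
$- \frac{358189}{c} + \frac{162434}{-231528} = - 358189 \frac{1}{\frac{1}{414270}} + \frac{162434}{-231528} = \left(-358189\right) 414270 + 162434 \left(- \frac{1}{231528}\right) = -148386957030 - \frac{81217}{115764} = - \frac{17177867693702137}{115764}$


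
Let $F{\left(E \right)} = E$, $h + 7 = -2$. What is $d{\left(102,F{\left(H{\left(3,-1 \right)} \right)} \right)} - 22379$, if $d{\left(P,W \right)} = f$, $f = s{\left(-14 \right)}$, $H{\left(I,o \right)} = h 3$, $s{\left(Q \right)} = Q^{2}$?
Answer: $-22183$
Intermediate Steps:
$h = -9$ ($h = -7 - 2 = -9$)
$H{\left(I,o \right)} = -27$ ($H{\left(I,o \right)} = \left(-9\right) 3 = -27$)
$f = 196$ ($f = \left(-14\right)^{2} = 196$)
$d{\left(P,W \right)} = 196$
$d{\left(102,F{\left(H{\left(3,-1 \right)} \right)} \right)} - 22379 = 196 - 22379 = -22183$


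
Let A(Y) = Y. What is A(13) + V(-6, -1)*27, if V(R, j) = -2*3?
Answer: -149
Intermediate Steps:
V(R, j) = -6
A(13) + V(-6, -1)*27 = 13 - 6*27 = 13 - 162 = -149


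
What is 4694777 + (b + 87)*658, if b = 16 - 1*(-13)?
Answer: 4771105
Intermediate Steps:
b = 29 (b = 16 + 13 = 29)
4694777 + (b + 87)*658 = 4694777 + (29 + 87)*658 = 4694777 + 116*658 = 4694777 + 76328 = 4771105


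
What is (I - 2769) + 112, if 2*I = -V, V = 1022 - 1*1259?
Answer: -5077/2 ≈ -2538.5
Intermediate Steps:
V = -237 (V = 1022 - 1259 = -237)
I = 237/2 (I = (-1*(-237))/2 = (1/2)*237 = 237/2 ≈ 118.50)
(I - 2769) + 112 = (237/2 - 2769) + 112 = -5301/2 + 112 = -5077/2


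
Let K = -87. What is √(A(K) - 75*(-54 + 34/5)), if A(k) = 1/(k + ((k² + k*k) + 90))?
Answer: √16562134569/2163 ≈ 59.498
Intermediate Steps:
A(k) = 1/(90 + k + 2*k²) (A(k) = 1/(k + ((k² + k²) + 90)) = 1/(k + (2*k² + 90)) = 1/(k + (90 + 2*k²)) = 1/(90 + k + 2*k²))
√(A(K) - 75*(-54 + 34/5)) = √(1/(90 - 87 + 2*(-87)²) - 75*(-54 + 34/5)) = √(1/(90 - 87 + 2*7569) - 75*(-54 + 34*(⅕))) = √(1/(90 - 87 + 15138) - 75*(-54 + 34/5)) = √(1/15141 - 75*(-236/5)) = √(1/15141 + 3540) = √(53599141/15141) = √16562134569/2163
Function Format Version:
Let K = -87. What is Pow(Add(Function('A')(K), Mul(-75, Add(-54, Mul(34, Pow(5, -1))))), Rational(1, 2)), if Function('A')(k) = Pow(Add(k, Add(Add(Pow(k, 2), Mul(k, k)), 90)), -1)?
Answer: Mul(Rational(1, 2163), Pow(16562134569, Rational(1, 2))) ≈ 59.498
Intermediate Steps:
Function('A')(k) = Pow(Add(90, k, Mul(2, Pow(k, 2))), -1) (Function('A')(k) = Pow(Add(k, Add(Add(Pow(k, 2), Pow(k, 2)), 90)), -1) = Pow(Add(k, Add(Mul(2, Pow(k, 2)), 90)), -1) = Pow(Add(k, Add(90, Mul(2, Pow(k, 2)))), -1) = Pow(Add(90, k, Mul(2, Pow(k, 2))), -1))
Pow(Add(Function('A')(K), Mul(-75, Add(-54, Mul(34, Pow(5, -1))))), Rational(1, 2)) = Pow(Add(Pow(Add(90, -87, Mul(2, Pow(-87, 2))), -1), Mul(-75, Add(-54, Mul(34, Pow(5, -1))))), Rational(1, 2)) = Pow(Add(Pow(Add(90, -87, Mul(2, 7569)), -1), Mul(-75, Add(-54, Mul(34, Rational(1, 5))))), Rational(1, 2)) = Pow(Add(Pow(Add(90, -87, 15138), -1), Mul(-75, Add(-54, Rational(34, 5)))), Rational(1, 2)) = Pow(Add(Pow(15141, -1), Mul(-75, Rational(-236, 5))), Rational(1, 2)) = Pow(Add(Rational(1, 15141), 3540), Rational(1, 2)) = Pow(Rational(53599141, 15141), Rational(1, 2)) = Mul(Rational(1, 2163), Pow(16562134569, Rational(1, 2)))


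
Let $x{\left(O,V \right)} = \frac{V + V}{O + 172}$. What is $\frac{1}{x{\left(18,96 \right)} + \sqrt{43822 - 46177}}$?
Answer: $\frac{3040}{7087697} - \frac{9025 i \sqrt{2355}}{21263091} \approx 0.00042891 - 0.020598 i$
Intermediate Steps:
$x{\left(O,V \right)} = \frac{2 V}{172 + O}$
$\frac{1}{x{\left(18,96 \right)} + \sqrt{43822 - 46177}} = \frac{1}{2 \cdot 96 \frac{1}{172 + 18} + \sqrt{43822 - 46177}} = \frac{1}{2 \cdot 96 \cdot \frac{1}{190} + \sqrt{-2355}} = \frac{1}{2 \cdot 96 \cdot \frac{1}{190} + i \sqrt{2355}} = \frac{1}{\frac{96}{95} + i \sqrt{2355}}$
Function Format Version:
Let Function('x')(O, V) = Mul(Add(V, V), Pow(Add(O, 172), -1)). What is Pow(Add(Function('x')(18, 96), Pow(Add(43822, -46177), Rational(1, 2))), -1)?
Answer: Add(Rational(3040, 7087697), Mul(Rational(-9025, 21263091), I, Pow(2355, Rational(1, 2)))) ≈ Add(0.00042891, Mul(-0.020598, I))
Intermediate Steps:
Function('x')(O, V) = Mul(2, V, Pow(Add(172, O), -1)) (Function('x')(O, V) = Mul(Mul(2, V), Pow(Add(172, O), -1)) = Mul(2, V, Pow(Add(172, O), -1)))
Pow(Add(Function('x')(18, 96), Pow(Add(43822, -46177), Rational(1, 2))), -1) = Pow(Add(Mul(2, 96, Pow(Add(172, 18), -1)), Pow(Add(43822, -46177), Rational(1, 2))), -1) = Pow(Add(Mul(2, 96, Pow(190, -1)), Pow(-2355, Rational(1, 2))), -1) = Pow(Add(Mul(2, 96, Rational(1, 190)), Mul(I, Pow(2355, Rational(1, 2)))), -1) = Pow(Add(Rational(96, 95), Mul(I, Pow(2355, Rational(1, 2)))), -1)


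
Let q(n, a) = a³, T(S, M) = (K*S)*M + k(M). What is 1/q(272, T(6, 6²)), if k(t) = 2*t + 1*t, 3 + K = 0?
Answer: -1/157464000 ≈ -6.3507e-9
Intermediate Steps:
K = -3 (K = -3 + 0 = -3)
k(t) = 3*t (k(t) = 2*t + t = 3*t)
T(S, M) = 3*M - 3*M*S (T(S, M) = (-3*S)*M + 3*M = -3*M*S + 3*M = 3*M - 3*M*S)
1/q(272, T(6, 6²)) = 1/((3*6²*(1 - 1*6))³) = 1/((3*36*(1 - 6))³) = 1/((3*36*(-5))³) = 1/((-540)³) = 1/(-157464000) = -1/157464000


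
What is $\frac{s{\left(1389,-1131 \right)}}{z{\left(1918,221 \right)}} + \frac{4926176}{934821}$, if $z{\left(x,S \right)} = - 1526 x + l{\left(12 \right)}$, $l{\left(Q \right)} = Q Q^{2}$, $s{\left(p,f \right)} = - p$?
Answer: $\frac{14411052931009}{2734482299940} \approx 5.2701$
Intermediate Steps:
$l{\left(Q \right)} = Q^{3}$
$z{\left(x,S \right)} = 1728 - 1526 x$ ($z{\left(x,S \right)} = - 1526 x + 12^{3} = - 1526 x + 1728 = 1728 - 1526 x$)
$\frac{s{\left(1389,-1131 \right)}}{z{\left(1918,221 \right)}} + \frac{4926176}{934821} = \frac{\left(-1\right) 1389}{1728 - 2926868} + \frac{4926176}{934821} = - \frac{1389}{1728 - 2926868} + 4926176 \cdot \frac{1}{934821} = - \frac{1389}{-2925140} + \frac{4926176}{934821} = \left(-1389\right) \left(- \frac{1}{2925140}\right) + \frac{4926176}{934821} = \frac{1389}{2925140} + \frac{4926176}{934821} = \frac{14411052931009}{2734482299940}$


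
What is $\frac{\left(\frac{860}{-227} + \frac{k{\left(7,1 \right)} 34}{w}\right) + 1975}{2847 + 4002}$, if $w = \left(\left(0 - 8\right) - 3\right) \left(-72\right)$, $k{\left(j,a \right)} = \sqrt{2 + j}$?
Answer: $\frac{59069239}{205223436} \approx 0.28783$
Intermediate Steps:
$w = 792$ ($w = \left(-8 - 3\right) \left(-72\right) = \left(-11\right) \left(-72\right) = 792$)
$\frac{\left(\frac{860}{-227} + \frac{k{\left(7,1 \right)} 34}{w}\right) + 1975}{2847 + 4002} = \frac{\left(\frac{860}{-227} + \frac{\sqrt{2 + 7} \cdot 34}{792}\right) + 1975}{2847 + 4002} = \frac{\left(860 \left(- \frac{1}{227}\right) + \sqrt{9} \cdot 34 \cdot \frac{1}{792}\right) + 1975}{6849} = \left(\left(- \frac{860}{227} + 3 \cdot 34 \cdot \frac{1}{792}\right) + 1975\right) \frac{1}{6849} = \left(\left(- \frac{860}{227} + 102 \cdot \frac{1}{792}\right) + 1975\right) \frac{1}{6849} = \left(\left(- \frac{860}{227} + \frac{17}{132}\right) + 1975\right) \frac{1}{6849} = \left(- \frac{109661}{29964} + 1975\right) \frac{1}{6849} = \frac{59069239}{29964} \cdot \frac{1}{6849} = \frac{59069239}{205223436}$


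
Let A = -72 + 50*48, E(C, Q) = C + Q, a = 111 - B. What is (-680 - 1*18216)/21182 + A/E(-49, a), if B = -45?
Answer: 23644912/1133237 ≈ 20.865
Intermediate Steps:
a = 156 (a = 111 - 1*(-45) = 111 + 45 = 156)
A = 2328 (A = -72 + 2400 = 2328)
(-680 - 1*18216)/21182 + A/E(-49, a) = (-680 - 1*18216)/21182 + 2328/(-49 + 156) = (-680 - 18216)*(1/21182) + 2328/107 = -18896*1/21182 + 2328*(1/107) = -9448/10591 + 2328/107 = 23644912/1133237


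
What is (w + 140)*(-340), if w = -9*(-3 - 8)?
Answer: -81260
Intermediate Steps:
w = 99 (w = -9*(-11) = 99)
(w + 140)*(-340) = (99 + 140)*(-340) = 239*(-340) = -81260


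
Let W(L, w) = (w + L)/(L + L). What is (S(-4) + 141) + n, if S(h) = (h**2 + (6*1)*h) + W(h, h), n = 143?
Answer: 277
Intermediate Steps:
W(L, w) = (L + w)/(2*L) (W(L, w) = (L + w)/((2*L)) = (L + w)*(1/(2*L)) = (L + w)/(2*L))
S(h) = 1 + h**2 + 6*h (S(h) = (h**2 + (6*1)*h) + (h + h)/(2*h) = (h**2 + 6*h) + (2*h)/(2*h) = (h**2 + 6*h) + 1 = 1 + h**2 + 6*h)
(S(-4) + 141) + n = ((1 + (-4)**2 + 6*(-4)) + 141) + 143 = ((1 + 16 - 24) + 141) + 143 = (-7 + 141) + 143 = 134 + 143 = 277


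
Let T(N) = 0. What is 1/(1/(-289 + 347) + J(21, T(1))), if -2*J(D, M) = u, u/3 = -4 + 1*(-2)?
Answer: 58/523 ≈ 0.11090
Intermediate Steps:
u = -18 (u = 3*(-4 + 1*(-2)) = 3*(-4 - 2) = 3*(-6) = -18)
J(D, M) = 9 (J(D, M) = -½*(-18) = 9)
1/(1/(-289 + 347) + J(21, T(1))) = 1/(1/(-289 + 347) + 9) = 1/(1/58 + 9) = 1/(523/58) = 58/523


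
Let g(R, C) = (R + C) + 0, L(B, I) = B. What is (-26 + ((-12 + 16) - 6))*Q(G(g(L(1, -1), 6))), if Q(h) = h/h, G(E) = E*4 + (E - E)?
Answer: -28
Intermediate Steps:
g(R, C) = C + R (g(R, C) = (C + R) + 0 = C + R)
G(E) = 4*E (G(E) = 4*E + 0 = 4*E)
Q(h) = 1
(-26 + ((-12 + 16) - 6))*Q(G(g(L(1, -1), 6))) = (-26 + ((-12 + 16) - 6))*1 = (-26 + (4 - 6))*1 = (-26 - 2)*1 = -28*1 = -28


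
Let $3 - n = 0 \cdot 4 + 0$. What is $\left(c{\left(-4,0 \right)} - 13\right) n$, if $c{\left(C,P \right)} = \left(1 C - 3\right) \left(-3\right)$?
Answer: $24$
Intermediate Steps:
$n = 3$ ($n = 3 - \left(0 \cdot 4 + 0\right) = 3 - \left(0 + 0\right) = 3 - 0 = 3 + 0 = 3$)
$c{\left(C,P \right)} = 9 - 3 C$ ($c{\left(C,P \right)} = \left(C - 3\right) \left(-3\right) = \left(-3 + C\right) \left(-3\right) = 9 - 3 C$)
$\left(c{\left(-4,0 \right)} - 13\right) n = \left(\left(9 - -12\right) - 13\right) 3 = \left(\left(9 + 12\right) - 13\right) 3 = \left(21 - 13\right) 3 = 8 \cdot 3 = 24$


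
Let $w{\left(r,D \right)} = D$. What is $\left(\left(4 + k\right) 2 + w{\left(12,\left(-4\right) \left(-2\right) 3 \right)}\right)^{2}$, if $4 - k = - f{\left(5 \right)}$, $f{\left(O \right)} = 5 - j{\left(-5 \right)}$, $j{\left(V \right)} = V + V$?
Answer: $4900$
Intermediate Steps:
$j{\left(V \right)} = 2 V$
$f{\left(O \right)} = 15$ ($f{\left(O \right)} = 5 - 2 \left(-5\right) = 5 - -10 = 5 + 10 = 15$)
$k = 19$ ($k = 4 - \left(-1\right) 15 = 4 - -15 = 4 + 15 = 19$)
$\left(\left(4 + k\right) 2 + w{\left(12,\left(-4\right) \left(-2\right) 3 \right)}\right)^{2} = \left(\left(4 + 19\right) 2 + \left(-4\right) \left(-2\right) 3\right)^{2} = \left(23 \cdot 2 + 8 \cdot 3\right)^{2} = \left(46 + 24\right)^{2} = 70^{2} = 4900$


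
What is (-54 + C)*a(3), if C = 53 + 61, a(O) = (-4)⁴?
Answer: 15360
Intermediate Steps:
a(O) = 256
C = 114
(-54 + C)*a(3) = (-54 + 114)*256 = 60*256 = 15360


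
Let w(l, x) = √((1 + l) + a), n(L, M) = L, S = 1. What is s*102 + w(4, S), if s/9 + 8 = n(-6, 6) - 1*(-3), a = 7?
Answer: -10098 + 2*√3 ≈ -10095.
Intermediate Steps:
s = -99 (s = -72 + 9*(-6 - 1*(-3)) = -72 + 9*(-6 + 3) = -72 + 9*(-3) = -72 - 27 = -99)
w(l, x) = √(8 + l) (w(l, x) = √((1 + l) + 7) = √(8 + l))
s*102 + w(4, S) = -99*102 + √(8 + 4) = -10098 + √12 = -10098 + 2*√3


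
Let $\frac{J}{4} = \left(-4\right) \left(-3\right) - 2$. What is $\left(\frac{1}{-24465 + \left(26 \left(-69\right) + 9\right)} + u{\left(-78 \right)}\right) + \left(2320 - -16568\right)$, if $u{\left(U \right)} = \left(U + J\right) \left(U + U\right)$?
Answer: $\frac{651419999}{26250} \approx 24816.0$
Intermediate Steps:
$J = 40$ ($J = 4 \left(\left(-4\right) \left(-3\right) - 2\right) = 4 \left(12 - 2\right) = 4 \cdot 10 = 40$)
$u{\left(U \right)} = 2 U \left(40 + U\right)$ ($u{\left(U \right)} = \left(U + 40\right) \left(U + U\right) = \left(40 + U\right) 2 U = 2 U \left(40 + U\right)$)
$\left(\frac{1}{-24465 + \left(26 \left(-69\right) + 9\right)} + u{\left(-78 \right)}\right) + \left(2320 - -16568\right) = \left(\frac{1}{-24465 + \left(26 \left(-69\right) + 9\right)} + 2 \left(-78\right) \left(40 - 78\right)\right) + \left(2320 - -16568\right) = \left(\frac{1}{-24465 + \left(-1794 + 9\right)} + 2 \left(-78\right) \left(-38\right)\right) + \left(2320 + 16568\right) = \left(\frac{1}{-24465 - 1785} + 5928\right) + 18888 = \left(\frac{1}{-26250} + 5928\right) + 18888 = \left(- \frac{1}{26250} + 5928\right) + 18888 = \frac{155609999}{26250} + 18888 = \frac{651419999}{26250}$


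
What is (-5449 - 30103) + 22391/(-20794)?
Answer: -739290679/20794 ≈ -35553.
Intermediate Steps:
(-5449 - 30103) + 22391/(-20794) = -35552 + 22391*(-1/20794) = -35552 - 22391/20794 = -739290679/20794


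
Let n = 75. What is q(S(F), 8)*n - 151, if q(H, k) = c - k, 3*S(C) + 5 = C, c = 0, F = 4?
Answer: -751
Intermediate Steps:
S(C) = -5/3 + C/3
q(H, k) = -k (q(H, k) = 0 - k = -k)
q(S(F), 8)*n - 151 = -1*8*75 - 151 = -8*75 - 151 = -600 - 151 = -751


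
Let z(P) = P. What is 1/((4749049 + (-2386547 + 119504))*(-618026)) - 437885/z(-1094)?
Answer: 335845586800354483/839067499365332 ≈ 400.26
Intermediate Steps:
1/((4749049 + (-2386547 + 119504))*(-618026)) - 437885/z(-1094) = 1/((4749049 + (-2386547 + 119504))*(-618026)) - 437885/(-1094) = -1/618026/(4749049 - 2267043) - 437885*(-1/1094) = -1/618026/2482006 + 437885/1094 = (1/2482006)*(-1/618026) + 437885/1094 = -1/1533944240156 + 437885/1094 = 335845586800354483/839067499365332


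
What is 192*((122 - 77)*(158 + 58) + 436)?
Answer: 1949952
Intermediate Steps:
192*((122 - 77)*(158 + 58) + 436) = 192*(45*216 + 436) = 192*(9720 + 436) = 192*10156 = 1949952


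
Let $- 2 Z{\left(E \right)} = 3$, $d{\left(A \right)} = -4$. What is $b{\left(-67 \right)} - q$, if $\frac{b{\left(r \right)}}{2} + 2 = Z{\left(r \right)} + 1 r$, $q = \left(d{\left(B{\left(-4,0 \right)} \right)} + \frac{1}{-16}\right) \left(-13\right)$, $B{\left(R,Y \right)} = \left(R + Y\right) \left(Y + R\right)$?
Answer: $- \frac{3101}{16} \approx -193.81$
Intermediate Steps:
$B{\left(R,Y \right)} = \left(R + Y\right)^{2}$ ($B{\left(R,Y \right)} = \left(R + Y\right) \left(R + Y\right) = \left(R + Y\right)^{2}$)
$Z{\left(E \right)} = - \frac{3}{2}$ ($Z{\left(E \right)} = \left(- \frac{1}{2}\right) 3 = - \frac{3}{2}$)
$q = \frac{845}{16}$ ($q = \left(-4 + \frac{1}{-16}\right) \left(-13\right) = \left(-4 - \frac{1}{16}\right) \left(-13\right) = \left(- \frac{65}{16}\right) \left(-13\right) = \frac{845}{16} \approx 52.813$)
$b{\left(r \right)} = -7 + 2 r$ ($b{\left(r \right)} = -4 + 2 \left(- \frac{3}{2} + 1 r\right) = -4 + 2 \left(- \frac{3}{2} + r\right) = -4 + \left(-3 + 2 r\right) = -7 + 2 r$)
$b{\left(-67 \right)} - q = \left(-7 + 2 \left(-67\right)\right) - \frac{845}{16} = \left(-7 - 134\right) - \frac{845}{16} = -141 - \frac{845}{16} = - \frac{3101}{16}$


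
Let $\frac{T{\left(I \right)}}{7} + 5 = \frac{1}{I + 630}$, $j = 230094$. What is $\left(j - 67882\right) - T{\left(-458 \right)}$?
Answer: $\frac{27906477}{172} \approx 1.6225 \cdot 10^{5}$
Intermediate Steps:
$T{\left(I \right)} = -35 + \frac{7}{630 + I}$ ($T{\left(I \right)} = -35 + \frac{7}{I + 630} = -35 + \frac{7}{630 + I}$)
$\left(j - 67882\right) - T{\left(-458 \right)} = \left(230094 - 67882\right) - \frac{7 \left(-3149 - -2290\right)}{630 - 458} = \left(230094 - 67882\right) - \frac{7 \left(-3149 + 2290\right)}{172} = 162212 - 7 \cdot \frac{1}{172} \left(-859\right) = 162212 - - \frac{6013}{172} = 162212 + \frac{6013}{172} = \frac{27906477}{172}$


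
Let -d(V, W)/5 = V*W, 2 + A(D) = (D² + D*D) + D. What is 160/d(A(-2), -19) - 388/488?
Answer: -867/2318 ≈ -0.37403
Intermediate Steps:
A(D) = -2 + D + 2*D² (A(D) = -2 + ((D² + D*D) + D) = -2 + ((D² + D²) + D) = -2 + (2*D² + D) = -2 + (D + 2*D²) = -2 + D + 2*D²)
d(V, W) = -5*V*W
160/d(A(-2), -19) - 388/488 = 160/((-5*(-2 - 2 + 2*(-2)²)*(-19))) - 388/488 = 160/((-5*(-2 - 2 + 2*4)*(-19))) - 388*1/488 = 160/((-5*(-2 - 2 + 8)*(-19))) - 97/122 = 160/((-5*4*(-19))) - 97/122 = 160/380 - 97/122 = 160*(1/380) - 97/122 = 8/19 - 97/122 = -867/2318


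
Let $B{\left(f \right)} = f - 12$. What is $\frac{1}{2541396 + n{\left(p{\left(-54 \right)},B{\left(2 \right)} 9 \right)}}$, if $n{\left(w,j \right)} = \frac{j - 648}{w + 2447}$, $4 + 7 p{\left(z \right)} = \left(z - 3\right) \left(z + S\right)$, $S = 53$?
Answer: $\frac{8591}{21833130453} \approx 3.9348 \cdot 10^{-7}$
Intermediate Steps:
$p{\left(z \right)} = - \frac{4}{7} + \frac{\left(-3 + z\right) \left(53 + z\right)}{7}$ ($p{\left(z \right)} = - \frac{4}{7} + \frac{\left(z - 3\right) \left(z + 53\right)}{7} = - \frac{4}{7} + \frac{\left(-3 + z\right) \left(53 + z\right)}{7}$)
$B{\left(f \right)} = -12 + f$
$n{\left(w,j \right)} = \frac{-648 + j}{2447 + w}$
$\frac{1}{2541396 + n{\left(p{\left(-54 \right)},B{\left(2 \right)} 9 \right)}} = \frac{1}{2541396 + \frac{-648 + \left(-12 + 2\right) 9}{2447 + \left(- \frac{163}{7} + \frac{\left(-54\right)^{2}}{7} + \frac{50}{7} \left(-54\right)\right)}} = \frac{1}{2541396 + \frac{-648 - 90}{2447 - - \frac{53}{7}}} = \frac{1}{2541396 + \frac{1}{2447 + \frac{53}{7}} \left(-738\right)} = \frac{1}{2541396 + \frac{1}{\frac{17182}{7}} \left(-738\right)} = \frac{1}{2541396 + \frac{7}{17182} \left(-738\right)} = \frac{1}{2541396 - \frac{2583}{8591}} = \frac{1}{\frac{21833130453}{8591}} = \frac{8591}{21833130453}$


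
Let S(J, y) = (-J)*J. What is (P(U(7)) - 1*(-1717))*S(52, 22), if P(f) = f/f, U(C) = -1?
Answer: -4645472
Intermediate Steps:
P(f) = 1
S(J, y) = -J²
(P(U(7)) - 1*(-1717))*S(52, 22) = (1 - 1*(-1717))*(-1*52²) = (1 + 1717)*(-1*2704) = 1718*(-2704) = -4645472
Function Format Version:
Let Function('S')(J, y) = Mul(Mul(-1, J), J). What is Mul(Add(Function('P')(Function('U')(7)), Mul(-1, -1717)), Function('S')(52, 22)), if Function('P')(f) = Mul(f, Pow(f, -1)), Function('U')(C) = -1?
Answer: -4645472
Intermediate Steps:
Function('P')(f) = 1
Function('S')(J, y) = Mul(-1, Pow(J, 2))
Mul(Add(Function('P')(Function('U')(7)), Mul(-1, -1717)), Function('S')(52, 22)) = Mul(Add(1, Mul(-1, -1717)), Mul(-1, Pow(52, 2))) = Mul(Add(1, 1717), Mul(-1, 2704)) = Mul(1718, -2704) = -4645472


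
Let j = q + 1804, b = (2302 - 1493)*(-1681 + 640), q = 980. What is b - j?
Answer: -844953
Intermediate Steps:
b = -842169 (b = 809*(-1041) = -842169)
j = 2784 (j = 980 + 1804 = 2784)
b - j = -842169 - 1*2784 = -842169 - 2784 = -844953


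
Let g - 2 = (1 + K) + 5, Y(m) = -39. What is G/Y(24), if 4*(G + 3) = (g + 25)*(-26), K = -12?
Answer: 93/26 ≈ 3.5769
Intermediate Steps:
g = -4 (g = 2 + ((1 - 12) + 5) = 2 + (-11 + 5) = 2 - 6 = -4)
G = -279/2 (G = -3 + ((-4 + 25)*(-26))/4 = -3 + (21*(-26))/4 = -3 + (¼)*(-546) = -3 - 273/2 = -279/2 ≈ -139.50)
G/Y(24) = -279/2/(-39) = -279/2*(-1/39) = 93/26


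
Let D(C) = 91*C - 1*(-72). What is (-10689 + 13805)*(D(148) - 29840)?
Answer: -50790800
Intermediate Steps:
D(C) = 72 + 91*C (D(C) = 91*C + 72 = 72 + 91*C)
(-10689 + 13805)*(D(148) - 29840) = (-10689 + 13805)*((72 + 91*148) - 29840) = 3116*((72 + 13468) - 29840) = 3116*(13540 - 29840) = 3116*(-16300) = -50790800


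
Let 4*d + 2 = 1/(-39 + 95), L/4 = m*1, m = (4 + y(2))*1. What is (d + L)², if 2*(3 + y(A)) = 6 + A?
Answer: 19088161/50176 ≈ 380.42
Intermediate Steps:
y(A) = A/2 (y(A) = -3 + (6 + A)/2 = -3 + (3 + A/2) = A/2)
m = 5 (m = (4 + (½)*2)*1 = (4 + 1)*1 = 5*1 = 5)
L = 20 (L = 4*(5*1) = 4*5 = 20)
d = -111/224 (d = -½ + 1/(4*(-39 + 95)) = -½ + (¼)/56 = -½ + (¼)*(1/56) = -½ + 1/224 = -111/224 ≈ -0.49554)
(d + L)² = (-111/224 + 20)² = (4369/224)² = 19088161/50176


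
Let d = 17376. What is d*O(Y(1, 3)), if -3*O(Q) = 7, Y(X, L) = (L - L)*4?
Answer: -40544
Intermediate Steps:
Y(X, L) = 0 (Y(X, L) = 0*4 = 0)
O(Q) = -7/3 (O(Q) = -1/3*7 = -7/3)
d*O(Y(1, 3)) = 17376*(-7/3) = -40544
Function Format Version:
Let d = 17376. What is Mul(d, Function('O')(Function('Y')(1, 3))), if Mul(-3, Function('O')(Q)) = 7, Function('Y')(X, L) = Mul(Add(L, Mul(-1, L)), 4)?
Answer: -40544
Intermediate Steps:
Function('Y')(X, L) = 0 (Function('Y')(X, L) = Mul(0, 4) = 0)
Function('O')(Q) = Rational(-7, 3) (Function('O')(Q) = Mul(Rational(-1, 3), 7) = Rational(-7, 3))
Mul(d, Function('O')(Function('Y')(1, 3))) = Mul(17376, Rational(-7, 3)) = -40544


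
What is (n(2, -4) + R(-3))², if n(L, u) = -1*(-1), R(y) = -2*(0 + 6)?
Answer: 121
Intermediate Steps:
R(y) = -12 (R(y) = -2*6 = -12)
n(L, u) = 1
(n(2, -4) + R(-3))² = (1 - 12)² = (-11)² = 121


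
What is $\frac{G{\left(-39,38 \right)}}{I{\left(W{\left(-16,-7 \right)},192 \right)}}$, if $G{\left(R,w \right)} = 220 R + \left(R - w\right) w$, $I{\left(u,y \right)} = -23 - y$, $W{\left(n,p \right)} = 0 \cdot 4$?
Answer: $\frac{11506}{215} \approx 53.516$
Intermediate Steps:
$W{\left(n,p \right)} = 0$
$G{\left(R,w \right)} = 220 R + w \left(R - w\right)$
$\frac{G{\left(-39,38 \right)}}{I{\left(W{\left(-16,-7 \right)},192 \right)}} = \frac{- 38^{2} + 220 \left(-39\right) - 1482}{-23 - 192} = \frac{\left(-1\right) 1444 - 8580 - 1482}{-23 - 192} = \frac{-1444 - 8580 - 1482}{-215} = \left(-11506\right) \left(- \frac{1}{215}\right) = \frac{11506}{215}$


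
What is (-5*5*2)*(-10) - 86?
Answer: 414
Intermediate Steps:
(-5*5*2)*(-10) - 86 = -25*2*(-10) - 86 = -50*(-10) - 86 = 500 - 86 = 414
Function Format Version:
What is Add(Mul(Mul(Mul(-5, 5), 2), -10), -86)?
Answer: 414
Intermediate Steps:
Add(Mul(Mul(Mul(-5, 5), 2), -10), -86) = Add(Mul(Mul(-25, 2), -10), -86) = Add(Mul(-50, -10), -86) = Add(500, -86) = 414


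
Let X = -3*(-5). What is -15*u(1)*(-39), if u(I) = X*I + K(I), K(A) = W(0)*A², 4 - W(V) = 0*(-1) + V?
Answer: 11115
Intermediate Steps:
X = 15
W(V) = 4 - V (W(V) = 4 - (0*(-1) + V) = 4 - (0 + V) = 4 - V)
K(A) = 4*A² (K(A) = (4 - 1*0)*A² = (4 + 0)*A² = 4*A²)
u(I) = 4*I² + 15*I (u(I) = 15*I + 4*I² = 4*I² + 15*I)
-15*u(1)*(-39) = -15*(15 + 4*1)*(-39) = -15*(15 + 4)*(-39) = -15*19*(-39) = -285*(-39) = 11115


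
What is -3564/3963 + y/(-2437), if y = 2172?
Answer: -5764368/3219277 ≈ -1.7906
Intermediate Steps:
-3564/3963 + y/(-2437) = -3564/3963 + 2172/(-2437) = -3564*1/3963 + 2172*(-1/2437) = -1188/1321 - 2172/2437 = -5764368/3219277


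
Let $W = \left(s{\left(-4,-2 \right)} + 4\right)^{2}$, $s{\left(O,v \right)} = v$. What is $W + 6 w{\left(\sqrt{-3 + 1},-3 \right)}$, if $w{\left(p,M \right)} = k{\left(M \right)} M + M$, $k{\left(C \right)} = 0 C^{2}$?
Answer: $-14$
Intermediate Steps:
$k{\left(C \right)} = 0$
$w{\left(p,M \right)} = M$ ($w{\left(p,M \right)} = 0 M + M = 0 + M = M$)
$W = 4$ ($W = \left(-2 + 4\right)^{2} = 2^{2} = 4$)
$W + 6 w{\left(\sqrt{-3 + 1},-3 \right)} = 4 + 6 \left(-3\right) = 4 - 18 = -14$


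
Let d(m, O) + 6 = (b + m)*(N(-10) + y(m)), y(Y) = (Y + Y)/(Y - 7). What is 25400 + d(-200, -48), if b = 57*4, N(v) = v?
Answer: 5209798/207 ≈ 25168.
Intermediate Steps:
y(Y) = 2*Y/(-7 + Y) (y(Y) = (2*Y)/(-7 + Y) = 2*Y/(-7 + Y))
b = 228
d(m, O) = -6 + (-10 + 2*m/(-7 + m))*(228 + m) (d(m, O) = -6 + (228 + m)*(-10 + 2*m/(-7 + m)) = -6 + (-10 + 2*m/(-7 + m))*(228 + m))
25400 + d(-200, -48) = 25400 + 2*(8001 - 880*(-200) - 4*(-200)**2)/(-7 - 200) = 25400 + 2*(8001 + 176000 - 4*40000)/(-207) = 25400 + 2*(-1/207)*(8001 + 176000 - 160000) = 25400 + 2*(-1/207)*24001 = 25400 - 48002/207 = 5209798/207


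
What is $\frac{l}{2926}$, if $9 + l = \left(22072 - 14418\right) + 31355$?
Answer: $\frac{19500}{1463} \approx 13.329$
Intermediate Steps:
$l = 39000$ ($l = -9 + \left(\left(22072 - 14418\right) + 31355\right) = -9 + \left(7654 + 31355\right) = -9 + 39009 = 39000$)
$\frac{l}{2926} = \frac{39000}{2926} = 39000 \cdot \frac{1}{2926} = \frac{19500}{1463}$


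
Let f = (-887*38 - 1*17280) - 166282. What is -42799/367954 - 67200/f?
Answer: 3856913917/19986157418 ≈ 0.19298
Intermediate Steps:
f = -217268 (f = (-33706 - 17280) - 166282 = -50986 - 166282 = -217268)
-42799/367954 - 67200/f = -42799/367954 - 67200/(-217268) = -42799*1/367954 - 67200*(-1/217268) = -42799/367954 + 16800/54317 = 3856913917/19986157418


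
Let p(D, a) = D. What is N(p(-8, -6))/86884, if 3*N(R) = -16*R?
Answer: 32/65163 ≈ 0.00049108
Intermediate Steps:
N(R) = -16*R/3 (N(R) = (-16*R)/3 = -16*R/3)
N(p(-8, -6))/86884 = -16/3*(-8)/86884 = (128/3)*(1/86884) = 32/65163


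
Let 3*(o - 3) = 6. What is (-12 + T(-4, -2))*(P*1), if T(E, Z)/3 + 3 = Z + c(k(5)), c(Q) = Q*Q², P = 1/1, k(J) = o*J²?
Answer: 5859348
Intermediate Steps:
o = 5 (o = 3 + (⅓)*6 = 3 + 2 = 5)
k(J) = 5*J²
P = 1
c(Q) = Q³
T(E, Z) = 5859366 + 3*Z (T(E, Z) = -9 + 3*(Z + (5*5²)³) = -9 + 3*(Z + (5*25)³) = -9 + 3*(Z + 125³) = -9 + 3*(Z + 1953125) = -9 + 3*(1953125 + Z) = -9 + (5859375 + 3*Z) = 5859366 + 3*Z)
(-12 + T(-4, -2))*(P*1) = (-12 + (5859366 + 3*(-2)))*(1*1) = (-12 + (5859366 - 6))*1 = (-12 + 5859360)*1 = 5859348*1 = 5859348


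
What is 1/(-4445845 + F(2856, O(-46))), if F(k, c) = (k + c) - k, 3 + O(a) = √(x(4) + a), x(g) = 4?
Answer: -2222924/9882782219573 - I*√42/19765564439146 ≈ -2.2493e-7 - 3.2788e-13*I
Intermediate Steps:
O(a) = -3 + √(4 + a)
F(k, c) = c (F(k, c) = (c + k) - k = c)
1/(-4445845 + F(2856, O(-46))) = 1/(-4445845 + (-3 + √(4 - 46))) = 1/(-4445845 + (-3 + √(-42))) = 1/(-4445845 + (-3 + I*√42)) = 1/(-4445848 + I*√42)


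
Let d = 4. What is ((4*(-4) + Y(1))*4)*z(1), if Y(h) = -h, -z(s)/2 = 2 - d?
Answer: -272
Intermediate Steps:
z(s) = 4 (z(s) = -2*(2 - 1*4) = -2*(2 - 4) = -2*(-2) = 4)
((4*(-4) + Y(1))*4)*z(1) = ((4*(-4) - 1*1)*4)*4 = ((-16 - 1)*4)*4 = -17*4*4 = -68*4 = -272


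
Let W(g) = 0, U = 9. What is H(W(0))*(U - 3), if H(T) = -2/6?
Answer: -2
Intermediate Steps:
H(T) = -⅓ (H(T) = -2*⅙ = -⅓)
H(W(0))*(U - 3) = -(9 - 3)/3 = -⅓*6 = -2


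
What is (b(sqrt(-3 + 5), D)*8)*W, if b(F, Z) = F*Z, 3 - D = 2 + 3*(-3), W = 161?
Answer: 12880*sqrt(2) ≈ 18215.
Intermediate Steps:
D = 10 (D = 3 - (2 + 3*(-3)) = 3 - (2 - 9) = 3 - 1*(-7) = 3 + 7 = 10)
(b(sqrt(-3 + 5), D)*8)*W = ((sqrt(-3 + 5)*10)*8)*161 = ((sqrt(2)*10)*8)*161 = ((10*sqrt(2))*8)*161 = (80*sqrt(2))*161 = 12880*sqrt(2)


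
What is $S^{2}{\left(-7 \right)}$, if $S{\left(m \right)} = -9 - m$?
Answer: $4$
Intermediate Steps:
$S^{2}{\left(-7 \right)} = \left(-9 - -7\right)^{2} = \left(-9 + 7\right)^{2} = \left(-2\right)^{2} = 4$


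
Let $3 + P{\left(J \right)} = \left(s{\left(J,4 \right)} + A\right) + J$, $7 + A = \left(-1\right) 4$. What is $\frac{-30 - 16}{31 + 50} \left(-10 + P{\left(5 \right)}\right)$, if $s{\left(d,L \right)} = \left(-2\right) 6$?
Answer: $\frac{1426}{81} \approx 17.605$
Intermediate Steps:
$s{\left(d,L \right)} = -12$
$A = -11$ ($A = -7 - 4 = -11$)
$P{\left(J \right)} = -26 + J$ ($P{\left(J \right)} = -3 + \left(\left(-12 - 11\right) + J\right) = -3 + \left(-23 + J\right) = -26 + J$)
$\frac{-30 - 16}{31 + 50} \left(-10 + P{\left(5 \right)}\right) = \frac{-30 - 16}{31 + 50} \left(-10 + \left(-26 + 5\right)\right) = - \frac{46}{81} \left(-10 - 21\right) = \left(-46\right) \frac{1}{81} \left(-31\right) = \left(- \frac{46}{81}\right) \left(-31\right) = \frac{1426}{81}$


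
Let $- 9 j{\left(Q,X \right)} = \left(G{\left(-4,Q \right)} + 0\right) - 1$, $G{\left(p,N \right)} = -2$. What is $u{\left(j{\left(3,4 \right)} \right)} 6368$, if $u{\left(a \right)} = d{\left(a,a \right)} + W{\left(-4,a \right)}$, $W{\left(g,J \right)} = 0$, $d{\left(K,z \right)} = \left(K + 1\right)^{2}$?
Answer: $\frac{101888}{9} \approx 11321.0$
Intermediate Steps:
$d{\left(K,z \right)} = \left(1 + K\right)^{2}$
$j{\left(Q,X \right)} = \frac{1}{3}$ ($j{\left(Q,X \right)} = - \frac{\left(-2 + 0\right) - 1}{9} = - \frac{-2 - 1}{9} = \left(- \frac{1}{9}\right) \left(-3\right) = \frac{1}{3}$)
$u{\left(a \right)} = \left(1 + a\right)^{2}$ ($u{\left(a \right)} = \left(1 + a\right)^{2} + 0 = \left(1 + a\right)^{2}$)
$u{\left(j{\left(3,4 \right)} \right)} 6368 = \left(1 + \frac{1}{3}\right)^{2} \cdot 6368 = \left(\frac{4}{3}\right)^{2} \cdot 6368 = \frac{16}{9} \cdot 6368 = \frac{101888}{9}$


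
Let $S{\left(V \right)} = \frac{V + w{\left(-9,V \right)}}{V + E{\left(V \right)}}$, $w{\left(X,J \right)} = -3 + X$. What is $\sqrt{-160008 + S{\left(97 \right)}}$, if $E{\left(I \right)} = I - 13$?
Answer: $\frac{i \sqrt{5242006703}}{181} \approx 400.01 i$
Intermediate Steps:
$E{\left(I \right)} = -13 + I$ ($E{\left(I \right)} = I - 13 = -13 + I$)
$S{\left(V \right)} = \frac{-12 + V}{-13 + 2 V}$ ($S{\left(V \right)} = \frac{V - 12}{V + \left(-13 + V\right)} = \frac{V - 12}{-13 + 2 V} = \frac{-12 + V}{-13 + 2 V}$)
$\sqrt{-160008 + S{\left(97 \right)}} = \sqrt{-160008 + \frac{-12 + 97}{-13 + 2 \cdot 97}} = \sqrt{-160008 + \frac{1}{-13 + 194} \cdot 85} = \sqrt{-160008 + \frac{1}{181} \cdot 85} = \sqrt{-160008 + \frac{85}{181}} = \sqrt{- \frac{28961363}{181}} = \frac{i \sqrt{5242006703}}{181}$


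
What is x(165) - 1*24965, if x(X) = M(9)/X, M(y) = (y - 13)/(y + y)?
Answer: -37073027/1485 ≈ -24965.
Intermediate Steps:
M(y) = (-13 + y)/(2*y) (M(y) = (-13 + y)/((2*y)) = (-13 + y)*(1/(2*y)) = (-13 + y)/(2*y))
x(X) = -2/(9*X) (x(X) = ((½)*(-13 + 9)/9)/X = ((½)*(⅑)*(-4))/X = -2/(9*X))
x(165) - 1*24965 = -2/9/165 - 1*24965 = -2/9*1/165 - 24965 = -2/1485 - 24965 = -37073027/1485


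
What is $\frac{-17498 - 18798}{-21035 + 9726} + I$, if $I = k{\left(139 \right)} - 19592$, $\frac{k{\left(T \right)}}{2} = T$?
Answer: $- \frac{218385730}{11309} \approx -19311.0$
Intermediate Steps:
$k{\left(T \right)} = 2 T$
$I = -19314$ ($I = 2 \cdot 139 - 19592 = 278 - 19592 = -19314$)
$\frac{-17498 - 18798}{-21035 + 9726} + I = \frac{-17498 - 18798}{-21035 + 9726} - 19314 = - \frac{36296}{-11309} - 19314 = \left(-36296\right) \left(- \frac{1}{11309}\right) - 19314 = \frac{36296}{11309} - 19314 = - \frac{218385730}{11309}$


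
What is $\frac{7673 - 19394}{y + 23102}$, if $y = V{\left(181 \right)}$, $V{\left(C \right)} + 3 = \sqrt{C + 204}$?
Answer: $- \frac{90247793}{177854472} + \frac{3907 \sqrt{385}}{177854472} \approx -0.50699$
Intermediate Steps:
$V{\left(C \right)} = -3 + \sqrt{204 + C}$ ($V{\left(C \right)} = -3 + \sqrt{C + 204} = -3 + \sqrt{204 + C}$)
$y = -3 + \sqrt{385}$ ($y = -3 + \sqrt{204 + 181} = -3 + \sqrt{385} \approx 16.621$)
$\frac{7673 - 19394}{y + 23102} = \frac{7673 - 19394}{\left(-3 + \sqrt{385}\right) + 23102} = - \frac{11721}{23099 + \sqrt{385}}$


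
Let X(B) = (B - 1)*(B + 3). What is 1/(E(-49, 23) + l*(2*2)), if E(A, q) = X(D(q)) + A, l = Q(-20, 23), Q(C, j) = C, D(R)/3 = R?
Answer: 1/4767 ≈ 0.00020978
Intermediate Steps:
D(R) = 3*R
l = -20
X(B) = (-1 + B)*(3 + B)
E(A, q) = -3 + A + 6*q + 9*q² (E(A, q) = (-3 + (3*q)² + 2*(3*q)) + A = (-3 + 9*q² + 6*q) + A = (-3 + 6*q + 9*q²) + A = -3 + A + 6*q + 9*q²)
1/(E(-49, 23) + l*(2*2)) = 1/((-3 - 49 + 6*23 + 9*23²) - 40*2) = 1/((-3 - 49 + 138 + 9*529) - 20*4) = 1/((-3 - 49 + 138 + 4761) - 80) = 1/(4847 - 80) = 1/4767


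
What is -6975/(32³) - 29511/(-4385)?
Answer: 936431073/143687680 ≈ 6.5171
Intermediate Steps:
-6975/(32³) - 29511/(-4385) = -6975/32768 - 29511*(-1/4385) = -6975*1/32768 + 29511/4385 = -6975/32768 + 29511/4385 = 936431073/143687680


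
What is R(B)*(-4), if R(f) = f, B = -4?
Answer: 16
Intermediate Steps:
R(B)*(-4) = -4*(-4) = 16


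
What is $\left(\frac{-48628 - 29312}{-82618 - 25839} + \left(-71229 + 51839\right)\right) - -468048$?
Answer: $\frac{48660178646}{108457} \approx 4.4866 \cdot 10^{5}$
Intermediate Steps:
$\left(\frac{-48628 - 29312}{-82618 - 25839} + \left(-71229 + 51839\right)\right) - -468048 = \left(- \frac{77940}{-108457} - 19390\right) + 468048 = \left(\left(-77940\right) \left(- \frac{1}{108457}\right) - 19390\right) + 468048 = \left(\frac{77940}{108457} - 19390\right) + 468048 = - \frac{2102903290}{108457} + 468048 = \frac{48660178646}{108457}$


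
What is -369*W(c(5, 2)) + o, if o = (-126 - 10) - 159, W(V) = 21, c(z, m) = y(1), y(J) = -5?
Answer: -8044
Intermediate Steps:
c(z, m) = -5
o = -295 (o = -136 - 159 = -295)
-369*W(c(5, 2)) + o = -369*21 - 295 = -7749 - 295 = -8044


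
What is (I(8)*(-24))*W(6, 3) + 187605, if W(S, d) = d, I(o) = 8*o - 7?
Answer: 183501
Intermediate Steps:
I(o) = -7 + 8*o
(I(8)*(-24))*W(6, 3) + 187605 = ((-7 + 8*8)*(-24))*3 + 187605 = ((-7 + 64)*(-24))*3 + 187605 = (57*(-24))*3 + 187605 = -1368*3 + 187605 = -4104 + 187605 = 183501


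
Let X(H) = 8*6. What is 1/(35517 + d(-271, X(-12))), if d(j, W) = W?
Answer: 1/35565 ≈ 2.8118e-5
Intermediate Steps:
X(H) = 48
1/(35517 + d(-271, X(-12))) = 1/(35517 + 48) = 1/35565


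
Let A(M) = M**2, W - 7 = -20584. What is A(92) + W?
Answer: -12113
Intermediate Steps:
W = -20577 (W = 7 - 20584 = -20577)
A(92) + W = 92**2 - 20577 = 8464 - 20577 = -12113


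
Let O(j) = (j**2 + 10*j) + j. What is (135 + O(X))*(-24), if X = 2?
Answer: -3864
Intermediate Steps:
O(j) = j**2 + 11*j
(135 + O(X))*(-24) = (135 + 2*(11 + 2))*(-24) = (135 + 2*13)*(-24) = (135 + 26)*(-24) = 161*(-24) = -3864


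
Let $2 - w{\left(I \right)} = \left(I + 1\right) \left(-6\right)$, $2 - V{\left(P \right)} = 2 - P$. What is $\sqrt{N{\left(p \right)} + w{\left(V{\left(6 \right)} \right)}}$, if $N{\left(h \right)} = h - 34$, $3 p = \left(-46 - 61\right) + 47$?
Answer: $i \sqrt{10} \approx 3.1623 i$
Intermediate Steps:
$V{\left(P \right)} = P$ ($V{\left(P \right)} = 2 - \left(2 - P\right) = 2 + \left(-2 + P\right) = P$)
$p = -20$ ($p = \frac{\left(-46 - 61\right) + 47}{3} = \frac{-107 + 47}{3} = \frac{1}{3} \left(-60\right) = -20$)
$w{\left(I \right)} = 8 + 6 I$ ($w{\left(I \right)} = 2 - \left(I + 1\right) \left(-6\right) = 2 - \left(1 + I\right) \left(-6\right) = 2 - \left(-6 - 6 I\right) = 2 + \left(6 + 6 I\right) = 8 + 6 I$)
$N{\left(h \right)} = -34 + h$ ($N{\left(h \right)} = h - 34 = -34 + h$)
$\sqrt{N{\left(p \right)} + w{\left(V{\left(6 \right)} \right)}} = \sqrt{\left(-34 - 20\right) + \left(8 + 6 \cdot 6\right)} = \sqrt{-54 + \left(8 + 36\right)} = \sqrt{-54 + 44} = \sqrt{-10} = i \sqrt{10}$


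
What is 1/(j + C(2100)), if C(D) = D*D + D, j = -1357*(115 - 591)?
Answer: 1/5058032 ≈ 1.9771e-7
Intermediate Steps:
j = 645932 (j = -1357*(-476) = 645932)
C(D) = D + D² (C(D) = D² + D = D + D²)
1/(j + C(2100)) = 1/(645932 + 2100*(1 + 2100)) = 1/(645932 + 2100*2101) = 1/(645932 + 4412100) = 1/5058032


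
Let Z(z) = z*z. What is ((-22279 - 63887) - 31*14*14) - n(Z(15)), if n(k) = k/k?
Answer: -92243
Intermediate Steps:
Z(z) = z**2
n(k) = 1
((-22279 - 63887) - 31*14*14) - n(Z(15)) = ((-22279 - 63887) - 31*14*14) - 1*1 = (-86166 - 434*14) - 1 = (-86166 - 1*6076) - 1 = (-86166 - 6076) - 1 = -92242 - 1 = -92243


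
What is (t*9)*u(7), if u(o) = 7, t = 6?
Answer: 378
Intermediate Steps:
(t*9)*u(7) = (6*9)*7 = 54*7 = 378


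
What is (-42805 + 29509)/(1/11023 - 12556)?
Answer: 48853936/46134929 ≈ 1.0589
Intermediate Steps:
(-42805 + 29509)/(1/11023 - 12556) = -13296/(1/11023 - 12556) = -13296/(-138404787/11023) = -13296*(-11023/138404787) = 48853936/46134929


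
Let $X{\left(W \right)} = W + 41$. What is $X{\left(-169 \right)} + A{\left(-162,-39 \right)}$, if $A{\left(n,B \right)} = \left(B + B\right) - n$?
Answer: $-44$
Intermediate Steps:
$X{\left(W \right)} = 41 + W$
$A{\left(n,B \right)} = - n + 2 B$ ($A{\left(n,B \right)} = 2 B - n = - n + 2 B$)
$X{\left(-169 \right)} + A{\left(-162,-39 \right)} = \left(41 - 169\right) + \left(\left(-1\right) \left(-162\right) + 2 \left(-39\right)\right) = -128 + \left(162 - 78\right) = -128 + 84 = -44$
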